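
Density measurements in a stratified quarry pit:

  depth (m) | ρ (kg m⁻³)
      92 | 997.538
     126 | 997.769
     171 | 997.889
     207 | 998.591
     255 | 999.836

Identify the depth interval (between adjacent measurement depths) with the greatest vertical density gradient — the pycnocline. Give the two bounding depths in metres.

207–255 m

Compute the density gradient over each adjacent pair:
  92–126 m: Δρ/Δz = 0.231/34 = 6.8 × 10⁻³ kg m⁻⁴
  126–171 m: Δρ/Δz = 0.120/45 = 2.7 × 10⁻³ kg m⁻⁴
  171–207 m: Δρ/Δz = 0.702/36 = 0.019 kg m⁻⁴
  207–255 m: Δρ/Δz = 1.245/48 = 0.026 kg m⁻⁴
The largest gradient is in the 207–255 m interval — the pycnocline.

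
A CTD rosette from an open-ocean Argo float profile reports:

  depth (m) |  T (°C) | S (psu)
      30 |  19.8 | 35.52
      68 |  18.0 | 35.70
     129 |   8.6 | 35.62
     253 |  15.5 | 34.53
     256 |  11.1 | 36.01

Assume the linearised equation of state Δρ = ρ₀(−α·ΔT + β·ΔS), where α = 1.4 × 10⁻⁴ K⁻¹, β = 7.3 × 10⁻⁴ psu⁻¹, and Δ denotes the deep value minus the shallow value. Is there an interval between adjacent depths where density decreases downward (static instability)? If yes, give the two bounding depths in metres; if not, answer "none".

Evaluate Δρ/ρ₀ = −αΔT + βΔS across each adjacent pair:
  30–68 m: −αΔT+βΔS = −(1.4 × 10⁻⁴)(-1.8)+(7.3 × 10⁻⁴)(+0.18) = 3.8 × 10⁻⁴ → stable
  68–129 m: −αΔT+βΔS = −(1.4 × 10⁻⁴)(-9.4)+(7.3 × 10⁻⁴)(-0.08) = 1.3 × 10⁻³ → stable
  129–253 m: −αΔT+βΔS = −(1.4 × 10⁻⁴)(+6.9)+(7.3 × 10⁻⁴)(-1.09) = -1.8 × 10⁻³ → UNSTABLE
  253–256 m: −αΔT+βΔS = −(1.4 × 10⁻⁴)(-4.4)+(7.3 × 10⁻⁴)(+1.48) = 1.7 × 10⁻³ → stable
The 129–253 m interval has Δρ < 0: lighter water underlies denser water.

129–253 m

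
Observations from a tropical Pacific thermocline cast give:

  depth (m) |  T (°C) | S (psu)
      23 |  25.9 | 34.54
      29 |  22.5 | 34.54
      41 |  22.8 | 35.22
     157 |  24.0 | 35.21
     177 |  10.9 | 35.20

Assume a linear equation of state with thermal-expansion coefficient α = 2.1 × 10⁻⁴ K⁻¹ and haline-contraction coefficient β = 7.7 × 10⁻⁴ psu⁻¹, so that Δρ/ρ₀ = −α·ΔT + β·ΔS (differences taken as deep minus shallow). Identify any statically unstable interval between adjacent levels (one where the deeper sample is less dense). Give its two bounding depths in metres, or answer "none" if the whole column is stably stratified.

Evaluate Δρ/ρ₀ = −αΔT + βΔS across each adjacent pair:
  23–29 m: −αΔT+βΔS = −(2.1 × 10⁻⁴)(-3.4)+(7.7 × 10⁻⁴)(+0.00) = 7.1 × 10⁻⁴ → stable
  29–41 m: −αΔT+βΔS = −(2.1 × 10⁻⁴)(+0.3)+(7.7 × 10⁻⁴)(+0.68) = 4.6 × 10⁻⁴ → stable
  41–157 m: −αΔT+βΔS = −(2.1 × 10⁻⁴)(+1.2)+(7.7 × 10⁻⁴)(-0.01) = -2.6 × 10⁻⁴ → UNSTABLE
  157–177 m: −αΔT+βΔS = −(2.1 × 10⁻⁴)(-13.1)+(7.7 × 10⁻⁴)(-0.01) = 2.7 × 10⁻³ → stable
The 41–157 m interval has Δρ < 0: lighter water underlies denser water.

41–157 m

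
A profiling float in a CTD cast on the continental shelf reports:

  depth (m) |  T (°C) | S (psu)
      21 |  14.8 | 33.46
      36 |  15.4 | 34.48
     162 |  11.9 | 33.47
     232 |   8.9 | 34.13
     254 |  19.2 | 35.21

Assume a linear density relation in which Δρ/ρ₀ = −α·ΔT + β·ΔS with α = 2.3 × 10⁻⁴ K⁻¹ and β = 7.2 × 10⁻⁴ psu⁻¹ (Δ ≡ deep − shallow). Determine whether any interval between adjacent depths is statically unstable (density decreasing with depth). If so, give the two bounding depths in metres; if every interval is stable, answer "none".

Evaluate Δρ/ρ₀ = −αΔT + βΔS across each adjacent pair:
  21–36 m: −αΔT+βΔS = −(2.3 × 10⁻⁴)(+0.6)+(7.2 × 10⁻⁴)(+1.02) = 6.0 × 10⁻⁴ → stable
  36–162 m: −αΔT+βΔS = −(2.3 × 10⁻⁴)(-3.5)+(7.2 × 10⁻⁴)(-1.01) = 7.8 × 10⁻⁵ → stable
  162–232 m: −αΔT+βΔS = −(2.3 × 10⁻⁴)(-3.0)+(7.2 × 10⁻⁴)(+0.66) = 1.2 × 10⁻³ → stable
  232–254 m: −αΔT+βΔS = −(2.3 × 10⁻⁴)(+10.3)+(7.2 × 10⁻⁴)(+1.08) = -1.6 × 10⁻³ → UNSTABLE
The 232–254 m interval has Δρ < 0: lighter water underlies denser water.

232–254 m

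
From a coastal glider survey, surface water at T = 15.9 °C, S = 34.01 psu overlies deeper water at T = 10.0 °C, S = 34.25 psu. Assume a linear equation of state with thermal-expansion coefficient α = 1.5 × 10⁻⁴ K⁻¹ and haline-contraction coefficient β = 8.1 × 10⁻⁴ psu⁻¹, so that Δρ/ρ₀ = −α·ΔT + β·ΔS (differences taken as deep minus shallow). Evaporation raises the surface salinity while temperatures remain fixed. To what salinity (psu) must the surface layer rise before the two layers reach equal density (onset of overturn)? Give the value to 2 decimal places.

Neutral buoyancy requires −α(T_deep − T_surf) + β(S_deep − S_surf′) = 0.
S_surf′ = S_deep − (α/β)·ΔT = 34.25 − (1.5 × 10⁻⁴/8.1 × 10⁻⁴)·(-5.9) = 35.3426 psu.
Increase required: 35.3426 − 34.01 = 1.3326 psu.

35.34 psu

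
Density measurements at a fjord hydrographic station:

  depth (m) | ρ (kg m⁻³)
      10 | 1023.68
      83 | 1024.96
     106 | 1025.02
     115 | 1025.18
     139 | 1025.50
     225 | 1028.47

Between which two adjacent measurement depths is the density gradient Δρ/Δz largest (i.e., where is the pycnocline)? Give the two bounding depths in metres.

Compute the density gradient over each adjacent pair:
  10–83 m: Δρ/Δz = 1.28/73 = 0.018 kg m⁻⁴
  83–106 m: Δρ/Δz = 0.06/23 = 2.6 × 10⁻³ kg m⁻⁴
  106–115 m: Δρ/Δz = 0.16/9 = 0.018 kg m⁻⁴
  115–139 m: Δρ/Δz = 0.32/24 = 0.013 kg m⁻⁴
  139–225 m: Δρ/Δz = 2.97/86 = 0.035 kg m⁻⁴
The largest gradient is in the 139–225 m interval — the pycnocline.

139–225 m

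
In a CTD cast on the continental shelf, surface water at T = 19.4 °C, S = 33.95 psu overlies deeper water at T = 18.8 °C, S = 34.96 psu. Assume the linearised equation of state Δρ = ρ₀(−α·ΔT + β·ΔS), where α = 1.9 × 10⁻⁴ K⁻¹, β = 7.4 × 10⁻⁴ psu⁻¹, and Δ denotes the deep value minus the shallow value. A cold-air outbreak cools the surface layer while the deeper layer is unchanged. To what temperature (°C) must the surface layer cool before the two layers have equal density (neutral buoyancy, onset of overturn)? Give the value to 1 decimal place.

Neutral buoyancy requires Δρ = 0, i.e. −α(T_deep − T_surf′) + β(S_deep − S_surf) = 0.
T_surf′ = T_deep − (β/α)·ΔS = 18.8 − (7.4 × 10⁻⁴/1.9 × 10⁻⁴)·(+1.01) = 14.866 °C.
Cooling required: 19.4 − (14.866) = 4.534 °C.

14.9 °C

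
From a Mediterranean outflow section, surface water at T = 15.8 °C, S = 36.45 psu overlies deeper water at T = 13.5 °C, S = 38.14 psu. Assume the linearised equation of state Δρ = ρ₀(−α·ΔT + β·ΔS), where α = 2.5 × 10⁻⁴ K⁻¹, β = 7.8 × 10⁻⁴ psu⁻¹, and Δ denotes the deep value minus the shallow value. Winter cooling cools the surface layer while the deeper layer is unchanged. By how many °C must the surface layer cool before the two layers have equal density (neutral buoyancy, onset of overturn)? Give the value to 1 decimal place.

Neutral buoyancy requires Δρ = 0, i.e. −α(T_deep − T_surf′) + β(S_deep − S_surf) = 0.
T_surf′ = T_deep − (β/α)·ΔS = 13.5 − (7.8 × 10⁻⁴/2.5 × 10⁻⁴)·(+1.69) = 8.227 °C.
Cooling required: 15.8 − (8.227) = 7.573 °C.

7.6 °C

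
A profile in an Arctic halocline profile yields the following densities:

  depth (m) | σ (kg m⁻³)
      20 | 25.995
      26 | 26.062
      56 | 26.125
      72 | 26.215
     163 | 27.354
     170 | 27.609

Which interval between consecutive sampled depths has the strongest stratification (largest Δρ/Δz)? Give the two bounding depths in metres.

Compute the density gradient over each adjacent pair:
  20–26 m: Δρ/Δz = 0.067/6 = 0.011 kg m⁻⁴
  26–56 m: Δρ/Δz = 0.063/30 = 2.1 × 10⁻³ kg m⁻⁴
  56–72 m: Δρ/Δz = 0.090/16 = 5.6 × 10⁻³ kg m⁻⁴
  72–163 m: Δρ/Δz = 1.139/91 = 0.013 kg m⁻⁴
  163–170 m: Δρ/Δz = 0.255/7 = 0.036 kg m⁻⁴
The largest gradient is in the 163–170 m interval — the pycnocline.

163–170 m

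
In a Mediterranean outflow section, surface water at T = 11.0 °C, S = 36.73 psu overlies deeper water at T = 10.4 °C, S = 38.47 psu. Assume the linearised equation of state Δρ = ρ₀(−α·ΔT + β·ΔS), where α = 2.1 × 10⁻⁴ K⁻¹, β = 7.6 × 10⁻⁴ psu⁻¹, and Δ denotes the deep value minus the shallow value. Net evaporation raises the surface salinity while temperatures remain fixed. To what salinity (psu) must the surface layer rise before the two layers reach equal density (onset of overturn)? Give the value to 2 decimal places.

Neutral buoyancy requires −α(T_deep − T_surf) + β(S_deep − S_surf′) = 0.
S_surf′ = S_deep − (α/β)·ΔT = 38.47 − (2.1 × 10⁻⁴/7.6 × 10⁻⁴)·(-0.6) = 38.6358 psu.
Increase required: 38.6358 − 36.73 = 1.9058 psu.

38.64 psu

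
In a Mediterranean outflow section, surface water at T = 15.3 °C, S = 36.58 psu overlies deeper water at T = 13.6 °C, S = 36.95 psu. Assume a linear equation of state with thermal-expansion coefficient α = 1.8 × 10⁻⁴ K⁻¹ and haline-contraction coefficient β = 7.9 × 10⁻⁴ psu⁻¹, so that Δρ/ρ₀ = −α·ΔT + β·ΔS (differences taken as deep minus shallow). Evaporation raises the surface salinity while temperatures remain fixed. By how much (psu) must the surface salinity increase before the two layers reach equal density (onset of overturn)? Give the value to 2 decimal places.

Neutral buoyancy requires −α(T_deep − T_surf) + β(S_deep − S_surf′) = 0.
S_surf′ = S_deep − (α/β)·ΔT = 36.95 − (1.8 × 10⁻⁴/7.9 × 10⁻⁴)·(-1.7) = 37.3373 psu.
Increase required: 37.3373 − 36.58 = 0.7573 psu.

0.76 psu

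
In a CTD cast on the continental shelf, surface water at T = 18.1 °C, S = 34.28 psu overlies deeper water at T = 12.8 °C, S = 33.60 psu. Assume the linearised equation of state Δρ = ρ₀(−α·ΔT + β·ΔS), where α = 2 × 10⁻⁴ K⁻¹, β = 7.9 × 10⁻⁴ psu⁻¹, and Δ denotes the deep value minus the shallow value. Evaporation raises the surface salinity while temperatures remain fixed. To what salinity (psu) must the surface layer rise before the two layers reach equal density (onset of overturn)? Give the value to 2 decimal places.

34.94 psu

Neutral buoyancy requires −α(T_deep − T_surf) + β(S_deep − S_surf′) = 0.
S_surf′ = S_deep − (α/β)·ΔT = 33.60 − (2 × 10⁻⁴/7.9 × 10⁻⁴)·(-5.3) = 34.9418 psu.
Increase required: 34.9418 − 34.28 = 0.6618 psu.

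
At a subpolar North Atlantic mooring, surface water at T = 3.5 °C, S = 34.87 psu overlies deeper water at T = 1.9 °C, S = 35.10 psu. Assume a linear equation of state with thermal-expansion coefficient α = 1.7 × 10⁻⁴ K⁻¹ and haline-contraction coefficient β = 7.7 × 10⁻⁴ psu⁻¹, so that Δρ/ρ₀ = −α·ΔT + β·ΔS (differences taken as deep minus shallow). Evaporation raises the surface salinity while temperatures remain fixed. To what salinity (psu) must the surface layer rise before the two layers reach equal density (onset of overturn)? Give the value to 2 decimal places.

Neutral buoyancy requires −α(T_deep − T_surf) + β(S_deep − S_surf′) = 0.
S_surf′ = S_deep − (α/β)·ΔT = 35.10 − (1.7 × 10⁻⁴/7.7 × 10⁻⁴)·(-1.6) = 35.4532 psu.
Increase required: 35.4532 − 34.87 = 0.5832 psu.

35.45 psu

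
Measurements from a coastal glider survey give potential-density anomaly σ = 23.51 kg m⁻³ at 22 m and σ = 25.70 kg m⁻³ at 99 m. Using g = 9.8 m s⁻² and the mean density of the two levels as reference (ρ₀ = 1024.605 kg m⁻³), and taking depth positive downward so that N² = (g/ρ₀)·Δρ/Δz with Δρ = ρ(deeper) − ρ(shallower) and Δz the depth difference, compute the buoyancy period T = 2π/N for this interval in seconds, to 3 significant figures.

Δρ = 1025.70 − 1023.51 = 2.19 kg m⁻³ over Δz = 99 − 22 = 77 m.
N² = (9.8/1024.605) × (2.19/77) = 2.7203 × 10⁻⁴ s⁻².
N = √(2.7203 × 10⁻⁴) = 0.016493 rad s⁻¹, so T = 2π/N = 380.96 s ≈ 381 s.

381 s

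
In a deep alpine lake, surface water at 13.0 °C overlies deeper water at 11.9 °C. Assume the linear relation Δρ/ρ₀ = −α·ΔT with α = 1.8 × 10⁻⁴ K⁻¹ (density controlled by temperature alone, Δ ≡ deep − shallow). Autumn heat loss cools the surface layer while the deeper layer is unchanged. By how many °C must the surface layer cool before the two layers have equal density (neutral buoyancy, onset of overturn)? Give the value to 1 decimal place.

With temperature the only control, equal density requires T_surf′ = T_deep.
T_surf′ = 11.9 °C.
Cooling required: 13.0 − 11.9 = 1.1 °C.

1.1 °C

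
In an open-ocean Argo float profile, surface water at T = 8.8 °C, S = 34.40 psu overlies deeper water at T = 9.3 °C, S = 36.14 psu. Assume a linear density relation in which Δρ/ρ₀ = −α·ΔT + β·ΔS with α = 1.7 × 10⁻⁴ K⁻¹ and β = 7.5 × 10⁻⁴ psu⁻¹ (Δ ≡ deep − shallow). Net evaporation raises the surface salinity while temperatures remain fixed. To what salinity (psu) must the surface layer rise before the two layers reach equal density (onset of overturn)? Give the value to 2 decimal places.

36.03 psu

Neutral buoyancy requires −α(T_deep − T_surf) + β(S_deep − S_surf′) = 0.
S_surf′ = S_deep − (α/β)·ΔT = 36.14 − (1.7 × 10⁻⁴/7.5 × 10⁻⁴)·(+0.5) = 36.0267 psu.
Increase required: 36.0267 − 34.40 = 1.6267 psu.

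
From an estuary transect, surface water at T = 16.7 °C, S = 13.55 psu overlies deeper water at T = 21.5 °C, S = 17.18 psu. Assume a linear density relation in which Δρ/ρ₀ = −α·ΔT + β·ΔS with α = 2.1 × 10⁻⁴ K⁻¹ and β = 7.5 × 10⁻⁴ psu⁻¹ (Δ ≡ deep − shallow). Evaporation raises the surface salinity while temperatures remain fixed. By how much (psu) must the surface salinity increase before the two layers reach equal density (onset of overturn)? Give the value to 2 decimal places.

2.29 psu

Neutral buoyancy requires −α(T_deep − T_surf) + β(S_deep − S_surf′) = 0.
S_surf′ = S_deep − (α/β)·ΔT = 17.18 − (2.1 × 10⁻⁴/7.5 × 10⁻⁴)·(+4.8) = 15.8360 psu.
Increase required: 15.8360 − 13.55 = 2.2860 psu.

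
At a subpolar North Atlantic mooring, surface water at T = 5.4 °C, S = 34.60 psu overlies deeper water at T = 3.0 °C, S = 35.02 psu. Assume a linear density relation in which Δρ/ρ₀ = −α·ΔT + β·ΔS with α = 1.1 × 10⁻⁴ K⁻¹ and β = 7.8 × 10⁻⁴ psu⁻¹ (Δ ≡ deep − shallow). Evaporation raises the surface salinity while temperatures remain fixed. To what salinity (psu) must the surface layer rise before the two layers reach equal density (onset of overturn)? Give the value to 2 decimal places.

35.36 psu

Neutral buoyancy requires −α(T_deep − T_surf) + β(S_deep − S_surf′) = 0.
S_surf′ = S_deep − (α/β)·ΔT = 35.02 − (1.1 × 10⁻⁴/7.8 × 10⁻⁴)·(-2.4) = 35.3585 psu.
Increase required: 35.3585 − 34.60 = 0.7585 psu.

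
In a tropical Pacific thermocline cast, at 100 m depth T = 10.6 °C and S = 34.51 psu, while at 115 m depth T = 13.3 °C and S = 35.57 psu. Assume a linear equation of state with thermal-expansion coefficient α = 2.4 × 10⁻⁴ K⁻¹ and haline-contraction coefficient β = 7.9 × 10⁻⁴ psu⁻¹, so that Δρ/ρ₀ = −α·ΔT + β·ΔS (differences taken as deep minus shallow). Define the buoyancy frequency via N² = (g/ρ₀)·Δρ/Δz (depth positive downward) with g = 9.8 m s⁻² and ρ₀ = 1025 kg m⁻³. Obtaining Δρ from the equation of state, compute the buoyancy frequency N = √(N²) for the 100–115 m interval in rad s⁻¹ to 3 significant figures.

ΔT = +2.7 K, ΔS = +1.06 psu (deep − shallow).
Δρ/ρ₀ = −αΔT + βΔS = -6.48 × 10⁻⁴ + 8.374 × 10⁻⁴ = 1.894 × 10⁻⁴, so Δρ ≈ 0.1941 kg m⁻³.
N² = (g/ρ₀)·Δρ/Δz = g·(Δρ/ρ₀)/Δz = 9.8 × 1.894 × 10⁻⁴ / 15 = 1.2374 × 10⁻⁴ s⁻².
N = √(1.2374 × 10⁻⁴) = 0.011124 rad s⁻¹ ≈ 0.0111 rad s⁻¹.

0.0111 rad s⁻¹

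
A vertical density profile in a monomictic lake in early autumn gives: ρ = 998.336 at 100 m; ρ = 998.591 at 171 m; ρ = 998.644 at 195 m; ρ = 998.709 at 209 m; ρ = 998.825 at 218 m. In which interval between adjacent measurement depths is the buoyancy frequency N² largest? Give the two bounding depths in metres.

209–218 m

Compute the density gradient over each adjacent pair:
  100–171 m: Δρ/Δz = 0.255/71 = 3.6 × 10⁻³ kg m⁻⁴
  171–195 m: Δρ/Δz = 0.053/24 = 2.2 × 10⁻³ kg m⁻⁴
  195–209 m: Δρ/Δz = 0.065/14 = 4.6 × 10⁻³ kg m⁻⁴
  209–218 m: Δρ/Δz = 0.116/9 = 0.013 kg m⁻⁴
The largest gradient is in the 209–218 m interval — the pycnocline.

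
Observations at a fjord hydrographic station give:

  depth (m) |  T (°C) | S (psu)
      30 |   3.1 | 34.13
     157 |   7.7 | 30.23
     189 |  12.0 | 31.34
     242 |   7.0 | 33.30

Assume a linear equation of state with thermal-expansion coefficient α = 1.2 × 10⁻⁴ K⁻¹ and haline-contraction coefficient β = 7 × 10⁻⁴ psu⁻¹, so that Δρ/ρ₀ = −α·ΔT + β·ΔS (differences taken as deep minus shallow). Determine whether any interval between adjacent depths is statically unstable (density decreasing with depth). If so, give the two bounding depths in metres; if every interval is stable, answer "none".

30–157 m

Evaluate Δρ/ρ₀ = −αΔT + βΔS across each adjacent pair:
  30–157 m: −αΔT+βΔS = −(1.2 × 10⁻⁴)(+4.6)+(7 × 10⁻⁴)(-3.90) = -3.3 × 10⁻³ → UNSTABLE
  157–189 m: −αΔT+βΔS = −(1.2 × 10⁻⁴)(+4.3)+(7 × 10⁻⁴)(+1.11) = 2.6 × 10⁻⁴ → stable
  189–242 m: −αΔT+βΔS = −(1.2 × 10⁻⁴)(-5.0)+(7 × 10⁻⁴)(+1.96) = 2.0 × 10⁻³ → stable
The 30–157 m interval has Δρ < 0: lighter water underlies denser water.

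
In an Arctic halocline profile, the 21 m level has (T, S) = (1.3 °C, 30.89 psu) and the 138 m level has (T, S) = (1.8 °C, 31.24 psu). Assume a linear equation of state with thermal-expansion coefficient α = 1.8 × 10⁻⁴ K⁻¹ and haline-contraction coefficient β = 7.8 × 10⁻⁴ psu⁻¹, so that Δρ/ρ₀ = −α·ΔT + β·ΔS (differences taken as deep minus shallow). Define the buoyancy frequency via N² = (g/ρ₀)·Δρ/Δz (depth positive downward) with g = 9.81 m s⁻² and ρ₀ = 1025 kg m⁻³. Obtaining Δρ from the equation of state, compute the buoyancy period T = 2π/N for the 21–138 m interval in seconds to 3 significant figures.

1.60 × 10³ s

ΔT = +0.5 K, ΔS = +0.35 psu (deep − shallow).
Δρ/ρ₀ = −αΔT + βΔS = -9.00 × 10⁻⁵ + 2.73 × 10⁻⁴ = 1.83 × 10⁻⁴, so Δρ ≈ 0.1876 kg m⁻³.
N² = (g/ρ₀)·Δρ/Δz = g·(Δρ/ρ₀)/Δz = 9.81 × 1.83 × 10⁻⁴ / 117 = 1.5344 × 10⁻⁵ s⁻².
N = √(1.5344 × 10⁻⁵) = 3.9171 × 10⁻³ rad s⁻¹ → T = 2π/N = 1.6040 × 10³ s ≈ 1.60 × 10³ s.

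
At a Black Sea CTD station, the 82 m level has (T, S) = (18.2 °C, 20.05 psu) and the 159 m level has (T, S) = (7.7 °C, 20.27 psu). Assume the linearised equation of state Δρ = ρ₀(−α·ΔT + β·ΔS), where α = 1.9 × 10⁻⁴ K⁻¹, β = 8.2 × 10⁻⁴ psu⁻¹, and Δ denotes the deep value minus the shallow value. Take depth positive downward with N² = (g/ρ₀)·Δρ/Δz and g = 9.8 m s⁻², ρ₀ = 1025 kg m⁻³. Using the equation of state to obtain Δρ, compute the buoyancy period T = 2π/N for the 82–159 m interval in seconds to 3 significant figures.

ΔT = -10.5 K, ΔS = +0.22 psu (deep − shallow).
Δρ/ρ₀ = −αΔT + βΔS = 1.995 × 10⁻³ + 1.804 × 10⁻⁴ = 2.1754 × 10⁻³, so Δρ ≈ 2.230 kg m⁻³.
N² = (g/ρ₀)·Δρ/Δz = g·(Δρ/ρ₀)/Δz = 9.8 × 2.1754 × 10⁻³ / 77 = 2.7687 × 10⁻⁴ s⁻².
N = √(2.7687 × 10⁻⁴) = 0.016639 rad s⁻¹ → T = 2π/N = 377.62 s ≈ 378 s.

378 s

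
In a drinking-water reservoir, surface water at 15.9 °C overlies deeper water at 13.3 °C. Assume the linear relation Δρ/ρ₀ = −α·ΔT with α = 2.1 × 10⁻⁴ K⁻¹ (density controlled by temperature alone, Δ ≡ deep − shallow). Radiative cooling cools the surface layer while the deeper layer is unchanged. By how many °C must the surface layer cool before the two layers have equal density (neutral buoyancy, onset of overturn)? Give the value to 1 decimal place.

With temperature the only control, equal density requires T_surf′ = T_deep.
T_surf′ = 13.3 °C.
Cooling required: 15.9 − 13.3 = 2.6 °C.

2.6 °C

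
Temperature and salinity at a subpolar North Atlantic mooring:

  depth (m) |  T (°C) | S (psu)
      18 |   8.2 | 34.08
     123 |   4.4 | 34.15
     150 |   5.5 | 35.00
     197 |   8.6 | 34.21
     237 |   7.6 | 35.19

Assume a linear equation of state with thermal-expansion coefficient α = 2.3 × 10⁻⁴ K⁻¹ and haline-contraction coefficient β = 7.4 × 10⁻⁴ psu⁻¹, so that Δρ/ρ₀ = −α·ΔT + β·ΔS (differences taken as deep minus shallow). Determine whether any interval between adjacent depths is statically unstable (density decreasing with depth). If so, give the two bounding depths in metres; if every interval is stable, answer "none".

150–197 m

Evaluate Δρ/ρ₀ = −αΔT + βΔS across each adjacent pair:
  18–123 m: −αΔT+βΔS = −(2.3 × 10⁻⁴)(-3.8)+(7.4 × 10⁻⁴)(+0.07) = 9.3 × 10⁻⁴ → stable
  123–150 m: −αΔT+βΔS = −(2.3 × 10⁻⁴)(+1.1)+(7.4 × 10⁻⁴)(+0.85) = 3.8 × 10⁻⁴ → stable
  150–197 m: −αΔT+βΔS = −(2.3 × 10⁻⁴)(+3.1)+(7.4 × 10⁻⁴)(-0.79) = -1.3 × 10⁻³ → UNSTABLE
  197–237 m: −αΔT+βΔS = −(2.3 × 10⁻⁴)(-1.0)+(7.4 × 10⁻⁴)(+0.98) = 9.6 × 10⁻⁴ → stable
The 150–197 m interval has Δρ < 0: lighter water underlies denser water.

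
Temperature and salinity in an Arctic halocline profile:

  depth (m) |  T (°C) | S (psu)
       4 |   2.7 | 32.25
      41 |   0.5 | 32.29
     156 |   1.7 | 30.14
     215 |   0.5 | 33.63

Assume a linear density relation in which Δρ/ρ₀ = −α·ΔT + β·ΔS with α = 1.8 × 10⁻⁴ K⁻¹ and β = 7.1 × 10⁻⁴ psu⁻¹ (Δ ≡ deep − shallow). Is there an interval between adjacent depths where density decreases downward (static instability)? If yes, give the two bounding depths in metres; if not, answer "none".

Evaluate Δρ/ρ₀ = −αΔT + βΔS across each adjacent pair:
  4–41 m: −αΔT+βΔS = −(1.8 × 10⁻⁴)(-2.2)+(7.1 × 10⁻⁴)(+0.04) = 4.2 × 10⁻⁴ → stable
  41–156 m: −αΔT+βΔS = −(1.8 × 10⁻⁴)(+1.2)+(7.1 × 10⁻⁴)(-2.15) = -1.7 × 10⁻³ → UNSTABLE
  156–215 m: −αΔT+βΔS = −(1.8 × 10⁻⁴)(-1.2)+(7.1 × 10⁻⁴)(+3.49) = 2.7 × 10⁻³ → stable
The 41–156 m interval has Δρ < 0: lighter water underlies denser water.

41–156 m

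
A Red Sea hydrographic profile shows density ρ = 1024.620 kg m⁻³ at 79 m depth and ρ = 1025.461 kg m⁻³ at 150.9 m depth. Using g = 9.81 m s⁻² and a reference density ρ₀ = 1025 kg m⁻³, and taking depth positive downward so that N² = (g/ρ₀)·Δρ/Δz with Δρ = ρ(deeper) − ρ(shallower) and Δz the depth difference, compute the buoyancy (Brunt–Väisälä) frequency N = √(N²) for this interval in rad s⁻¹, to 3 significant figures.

0.0106 rad s⁻¹

Δρ = 1025.461 − 1024.620 = 0.841 kg m⁻³ over Δz = 150.9 − 79 = 71.9 m.
N² = (9.81/1025) × (0.841/71.9) = 1.1195 × 10⁻⁴ s⁻².
N = √(1.1195 × 10⁻⁴) = 0.010581 rad s⁻¹ ≈ 0.0106 rad s⁻¹.
A positive N² confirms static stability across the interval.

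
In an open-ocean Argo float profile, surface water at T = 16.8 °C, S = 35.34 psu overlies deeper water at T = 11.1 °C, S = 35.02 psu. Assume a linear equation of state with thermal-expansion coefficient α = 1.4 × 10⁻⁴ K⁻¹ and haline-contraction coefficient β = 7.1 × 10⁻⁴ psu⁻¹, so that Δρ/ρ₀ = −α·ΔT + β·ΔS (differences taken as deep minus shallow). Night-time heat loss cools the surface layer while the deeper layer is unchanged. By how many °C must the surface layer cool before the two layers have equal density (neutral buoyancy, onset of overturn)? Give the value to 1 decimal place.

4.1 °C

Neutral buoyancy requires Δρ = 0, i.e. −α(T_deep − T_surf′) + β(S_deep − S_surf) = 0.
T_surf′ = T_deep − (β/α)·ΔS = 11.1 − (7.1 × 10⁻⁴/1.4 × 10⁻⁴)·(-0.32) = 12.723 °C.
Cooling required: 16.8 − (12.723) = 4.077 °C.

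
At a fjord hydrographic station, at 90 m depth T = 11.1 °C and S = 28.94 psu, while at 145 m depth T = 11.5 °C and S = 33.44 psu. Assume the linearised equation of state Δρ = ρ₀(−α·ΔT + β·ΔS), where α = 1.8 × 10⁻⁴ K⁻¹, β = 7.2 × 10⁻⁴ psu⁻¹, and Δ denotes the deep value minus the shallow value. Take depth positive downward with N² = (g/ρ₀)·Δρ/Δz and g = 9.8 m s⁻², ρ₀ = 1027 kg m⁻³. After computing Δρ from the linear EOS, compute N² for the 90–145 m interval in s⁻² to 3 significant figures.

ΔT = +0.4 K, ΔS = +4.50 psu (deep − shallow).
Δρ/ρ₀ = −αΔT + βΔS = -7.20 × 10⁻⁵ + 3.24 × 10⁻³ = 3.168 × 10⁻³, so Δρ ≈ 3.254 kg m⁻³.
N² = (g/ρ₀)·Δρ/Δz = g·(Δρ/ρ₀)/Δz = 9.8 × 3.168 × 10⁻³ / 55 = 5.6448 × 10⁻⁴ s⁻² ≈ 5.64 × 10⁻⁴ s⁻².

5.64 × 10⁻⁴ s⁻²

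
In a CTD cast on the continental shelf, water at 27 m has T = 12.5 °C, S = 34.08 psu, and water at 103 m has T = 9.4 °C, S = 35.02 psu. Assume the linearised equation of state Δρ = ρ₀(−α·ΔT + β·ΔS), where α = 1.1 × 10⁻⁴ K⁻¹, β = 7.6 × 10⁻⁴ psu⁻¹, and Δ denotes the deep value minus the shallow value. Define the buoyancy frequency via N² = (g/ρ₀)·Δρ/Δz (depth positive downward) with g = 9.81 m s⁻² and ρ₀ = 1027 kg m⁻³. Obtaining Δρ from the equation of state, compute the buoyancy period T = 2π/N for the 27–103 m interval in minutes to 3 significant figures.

ΔT = -3.1 K, ΔS = +0.94 psu (deep − shallow).
Δρ/ρ₀ = −αΔT + βΔS = 3.41 × 10⁻⁴ + 7.144 × 10⁻⁴ = 1.0554 × 10⁻³, so Δρ ≈ 1.084 kg m⁻³.
N² = (g/ρ₀)·Δρ/Δz = g·(Δρ/ρ₀)/Δz = 9.81 × 1.0554 × 10⁻³ / 76 = 1.3623 × 10⁻⁴ s⁻².
N = √(1.3623 × 10⁻⁴) = 0.011672 rad s⁻¹ → T = 2π/N = 538.31 s = 8.9718 min ≈ 8.97 min.

8.97 min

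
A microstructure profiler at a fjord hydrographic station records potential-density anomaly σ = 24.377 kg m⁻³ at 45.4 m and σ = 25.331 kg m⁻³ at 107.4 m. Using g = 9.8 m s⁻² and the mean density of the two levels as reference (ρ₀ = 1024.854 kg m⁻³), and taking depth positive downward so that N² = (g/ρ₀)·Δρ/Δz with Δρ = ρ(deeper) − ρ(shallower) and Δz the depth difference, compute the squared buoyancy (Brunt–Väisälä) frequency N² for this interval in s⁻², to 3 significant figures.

Δρ = 1025.331 − 1024.377 = 0.954 kg m⁻³ over Δz = 107.4 − 45.4 = 62 m.
N² = (9.8/1024.854) × (0.954/62) = 1.4714 × 10⁻⁴ s⁻² ≈ 1.47 × 10⁻⁴ s⁻².

1.47 × 10⁻⁴ s⁻²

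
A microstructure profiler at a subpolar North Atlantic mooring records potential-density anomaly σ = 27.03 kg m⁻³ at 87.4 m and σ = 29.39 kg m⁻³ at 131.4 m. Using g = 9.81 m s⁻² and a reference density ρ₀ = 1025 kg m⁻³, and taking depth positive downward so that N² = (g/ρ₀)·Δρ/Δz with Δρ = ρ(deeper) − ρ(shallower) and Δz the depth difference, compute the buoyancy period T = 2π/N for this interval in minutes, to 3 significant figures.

4.62 min

Δρ = 1029.39 − 1027.03 = 2.36 kg m⁻³ over Δz = 131.4 − 87.4 = 44 m.
N² = (9.81/1025) × (2.36/44) = 5.1334 × 10⁻⁴ s⁻².
N = √(5.1334 × 10⁻⁴) = 0.022657 rad s⁻¹, so T = 2π/N = 277.32 s = 4.6220 min ≈ 4.62 min.
N² > 0, so the interval is statically stable.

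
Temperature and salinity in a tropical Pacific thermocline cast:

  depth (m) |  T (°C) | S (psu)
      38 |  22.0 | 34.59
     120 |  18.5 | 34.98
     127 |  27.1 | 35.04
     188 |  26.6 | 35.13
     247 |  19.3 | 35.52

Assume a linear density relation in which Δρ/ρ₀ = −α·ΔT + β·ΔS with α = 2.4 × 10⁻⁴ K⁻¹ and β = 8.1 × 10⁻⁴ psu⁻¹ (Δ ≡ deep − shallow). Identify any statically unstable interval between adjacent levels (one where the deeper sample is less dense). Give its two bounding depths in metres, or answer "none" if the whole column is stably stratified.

120–127 m

Evaluate Δρ/ρ₀ = −αΔT + βΔS across each adjacent pair:
  38–120 m: −αΔT+βΔS = −(2.4 × 10⁻⁴)(-3.5)+(8.1 × 10⁻⁴)(+0.39) = 1.2 × 10⁻³ → stable
  120–127 m: −αΔT+βΔS = −(2.4 × 10⁻⁴)(+8.6)+(8.1 × 10⁻⁴)(+0.06) = -2.0 × 10⁻³ → UNSTABLE
  127–188 m: −αΔT+βΔS = −(2.4 × 10⁻⁴)(-0.5)+(8.1 × 10⁻⁴)(+0.09) = 1.9 × 10⁻⁴ → stable
  188–247 m: −αΔT+βΔS = −(2.4 × 10⁻⁴)(-7.3)+(8.1 × 10⁻⁴)(+0.39) = 2.1 × 10⁻³ → stable
The 120–127 m interval has Δρ < 0: lighter water underlies denser water.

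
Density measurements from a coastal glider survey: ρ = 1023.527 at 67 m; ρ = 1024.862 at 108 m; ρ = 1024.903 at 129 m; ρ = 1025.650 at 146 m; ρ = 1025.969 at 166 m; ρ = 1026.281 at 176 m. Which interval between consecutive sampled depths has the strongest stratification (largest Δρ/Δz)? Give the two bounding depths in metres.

129–146 m

Compute the density gradient over each adjacent pair:
  67–108 m: Δρ/Δz = 1.335/41 = 0.033 kg m⁻⁴
  108–129 m: Δρ/Δz = 0.041/21 = 2.0 × 10⁻³ kg m⁻⁴
  129–146 m: Δρ/Δz = 0.747/17 = 0.044 kg m⁻⁴
  146–166 m: Δρ/Δz = 0.319/20 = 0.016 kg m⁻⁴
  166–176 m: Δρ/Δz = 0.312/10 = 0.031 kg m⁻⁴
The largest gradient is in the 129–146 m interval — the pycnocline.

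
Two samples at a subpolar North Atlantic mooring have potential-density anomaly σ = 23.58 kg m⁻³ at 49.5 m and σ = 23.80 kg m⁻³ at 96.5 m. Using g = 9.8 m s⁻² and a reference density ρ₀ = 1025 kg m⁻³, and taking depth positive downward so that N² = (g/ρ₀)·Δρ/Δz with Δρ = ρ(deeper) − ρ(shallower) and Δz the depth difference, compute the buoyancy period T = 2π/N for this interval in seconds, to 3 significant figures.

Δρ = 1023.80 − 1023.58 = 0.22 kg m⁻³ over Δz = 96.5 − 49.5 = 47 m.
N² = (9.8/1025) × (0.22/47) = 4.4754 × 10⁻⁵ s⁻².
N = √(4.4754 × 10⁻⁵) = 6.6898 × 10⁻³ rad s⁻¹, so T = 2π/N = 939.22 s ≈ 939 s.

939 s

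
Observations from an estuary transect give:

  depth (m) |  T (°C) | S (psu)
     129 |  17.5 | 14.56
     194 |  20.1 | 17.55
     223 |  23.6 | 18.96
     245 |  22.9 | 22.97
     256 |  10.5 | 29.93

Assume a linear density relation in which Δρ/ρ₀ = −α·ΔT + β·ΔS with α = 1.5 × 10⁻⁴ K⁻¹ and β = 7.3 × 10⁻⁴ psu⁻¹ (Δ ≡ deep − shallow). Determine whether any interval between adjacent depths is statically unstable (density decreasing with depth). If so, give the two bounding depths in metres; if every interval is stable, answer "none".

Evaluate Δρ/ρ₀ = −αΔT + βΔS across each adjacent pair:
  129–194 m: −αΔT+βΔS = −(1.5 × 10⁻⁴)(+2.6)+(7.3 × 10⁻⁴)(+2.99) = 1.8 × 10⁻³ → stable
  194–223 m: −αΔT+βΔS = −(1.5 × 10⁻⁴)(+3.5)+(7.3 × 10⁻⁴)(+1.41) = 5.0 × 10⁻⁴ → stable
  223–245 m: −αΔT+βΔS = −(1.5 × 10⁻⁴)(-0.7)+(7.3 × 10⁻⁴)(+4.01) = 3.0 × 10⁻³ → stable
  245–256 m: −αΔT+βΔS = −(1.5 × 10⁻⁴)(-12.4)+(7.3 × 10⁻⁴)(+6.96) = 6.9 × 10⁻³ → stable
Every interval has Δρ > 0: the column is stably stratified throughout.

none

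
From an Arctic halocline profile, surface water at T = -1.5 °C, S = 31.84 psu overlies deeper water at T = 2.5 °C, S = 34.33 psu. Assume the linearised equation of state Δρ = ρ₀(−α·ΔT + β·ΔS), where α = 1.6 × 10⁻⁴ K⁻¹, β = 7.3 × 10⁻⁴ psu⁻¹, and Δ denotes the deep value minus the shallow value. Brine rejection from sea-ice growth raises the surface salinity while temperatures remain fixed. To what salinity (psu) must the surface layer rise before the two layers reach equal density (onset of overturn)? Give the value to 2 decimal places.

33.45 psu

Neutral buoyancy requires −α(T_deep − T_surf) + β(S_deep − S_surf′) = 0.
S_surf′ = S_deep − (α/β)·ΔT = 34.33 − (1.6 × 10⁻⁴/7.3 × 10⁻⁴)·(+4.0) = 33.4533 psu.
Increase required: 33.4533 − 31.84 = 1.6133 psu.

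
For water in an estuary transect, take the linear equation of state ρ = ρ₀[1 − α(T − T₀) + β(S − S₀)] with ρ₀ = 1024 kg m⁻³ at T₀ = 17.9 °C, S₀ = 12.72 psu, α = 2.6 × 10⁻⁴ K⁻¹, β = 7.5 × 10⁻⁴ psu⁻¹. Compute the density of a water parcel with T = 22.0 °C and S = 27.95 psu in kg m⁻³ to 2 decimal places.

1034.61 kg m⁻³

T − T₀ = +4.1 K, S − S₀ = +15.23 psu.
Bracket = 1 − α·(+4.1) + β·(+15.23) = 1 + (0.0103565) = 1.0103565.
ρ = 1024 × 1.0103565 = 1034.61 kg m⁻³.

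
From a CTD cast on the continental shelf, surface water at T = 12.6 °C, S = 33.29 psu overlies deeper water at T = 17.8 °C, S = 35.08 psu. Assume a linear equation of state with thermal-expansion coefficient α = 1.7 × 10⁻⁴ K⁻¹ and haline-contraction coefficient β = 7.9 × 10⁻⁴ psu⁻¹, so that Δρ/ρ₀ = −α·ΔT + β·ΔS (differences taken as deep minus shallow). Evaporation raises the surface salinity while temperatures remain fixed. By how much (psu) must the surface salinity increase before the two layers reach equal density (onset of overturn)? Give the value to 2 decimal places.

Neutral buoyancy requires −α(T_deep − T_surf) + β(S_deep − S_surf′) = 0.
S_surf′ = S_deep − (α/β)·ΔT = 35.08 − (1.7 × 10⁻⁴/7.9 × 10⁻⁴)·(+5.2) = 33.9610 psu.
Increase required: 33.9610 − 33.29 = 0.6710 psu.

0.67 psu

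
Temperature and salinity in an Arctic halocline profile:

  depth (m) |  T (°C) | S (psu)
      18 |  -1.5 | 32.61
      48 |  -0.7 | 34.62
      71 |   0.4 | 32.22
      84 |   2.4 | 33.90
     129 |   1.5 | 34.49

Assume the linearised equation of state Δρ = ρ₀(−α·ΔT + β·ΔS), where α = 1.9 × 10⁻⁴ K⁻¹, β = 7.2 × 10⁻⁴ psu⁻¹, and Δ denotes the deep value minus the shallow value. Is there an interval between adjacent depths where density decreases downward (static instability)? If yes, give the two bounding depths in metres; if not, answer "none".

Evaluate Δρ/ρ₀ = −αΔT + βΔS across each adjacent pair:
  18–48 m: −αΔT+βΔS = −(1.9 × 10⁻⁴)(+0.8)+(7.2 × 10⁻⁴)(+2.01) = 1.3 × 10⁻³ → stable
  48–71 m: −αΔT+βΔS = −(1.9 × 10⁻⁴)(+1.1)+(7.2 × 10⁻⁴)(-2.40) = -1.9 × 10⁻³ → UNSTABLE
  71–84 m: −αΔT+βΔS = −(1.9 × 10⁻⁴)(+2.0)+(7.2 × 10⁻⁴)(+1.68) = 8.3 × 10⁻⁴ → stable
  84–129 m: −αΔT+βΔS = −(1.9 × 10⁻⁴)(-0.9)+(7.2 × 10⁻⁴)(+0.59) = 6.0 × 10⁻⁴ → stable
The 48–71 m interval has Δρ < 0: lighter water underlies denser water.

48–71 m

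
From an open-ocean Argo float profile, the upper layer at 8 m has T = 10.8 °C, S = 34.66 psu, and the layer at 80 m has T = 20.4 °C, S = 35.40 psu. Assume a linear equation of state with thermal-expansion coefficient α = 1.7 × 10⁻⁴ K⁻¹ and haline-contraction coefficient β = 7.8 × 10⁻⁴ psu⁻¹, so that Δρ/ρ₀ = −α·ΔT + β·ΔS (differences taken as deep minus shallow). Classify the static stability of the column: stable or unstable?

ΔT = 20.4 − 10.8 = +9.6 K and ΔS = 35.40 − 34.66 = +0.74 psu (deep − shallow).
−αΔT = -1.632 × 10⁻³; βΔS = 5.772 × 10⁻⁴; sum Δρ/ρ₀ = -1.0548 × 10⁻³.
Δρ/ρ₀ < 0, so Δρ < 0: deeper water is lighter → statically unstable; the column would overturn.

unstable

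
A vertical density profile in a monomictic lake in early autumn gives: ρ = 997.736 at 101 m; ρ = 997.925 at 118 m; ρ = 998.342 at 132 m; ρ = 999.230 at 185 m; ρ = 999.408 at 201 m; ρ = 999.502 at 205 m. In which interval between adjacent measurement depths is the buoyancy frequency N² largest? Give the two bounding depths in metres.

118–132 m

Compute the density gradient over each adjacent pair:
  101–118 m: Δρ/Δz = 0.189/17 = 0.011 kg m⁻⁴
  118–132 m: Δρ/Δz = 0.417/14 = 0.030 kg m⁻⁴
  132–185 m: Δρ/Δz = 0.888/53 = 0.017 kg m⁻⁴
  185–201 m: Δρ/Δz = 0.178/16 = 0.011 kg m⁻⁴
  201–205 m: Δρ/Δz = 0.094/4 = 0.024 kg m⁻⁴
The largest gradient is in the 118–132 m interval — the pycnocline.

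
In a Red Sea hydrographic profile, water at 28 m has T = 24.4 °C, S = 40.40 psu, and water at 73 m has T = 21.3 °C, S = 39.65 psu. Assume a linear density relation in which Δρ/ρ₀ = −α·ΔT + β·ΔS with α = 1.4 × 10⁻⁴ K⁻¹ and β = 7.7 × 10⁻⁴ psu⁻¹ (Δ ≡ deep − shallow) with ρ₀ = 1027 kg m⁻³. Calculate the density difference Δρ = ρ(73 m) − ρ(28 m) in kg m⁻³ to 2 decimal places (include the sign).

ΔT = -3.1 K, ΔS = -0.75 psu (deep − shallow).
Δρ/ρ₀ = −(1.4 × 10⁻⁴)(-3.1) + (7.7 × 10⁻⁴)(-0.75) = -1.435 × 10⁻⁴.
Δρ = 1027 × (-1.435 × 10⁻⁴) = -0.15 kg m⁻³.
Negative Δρ: lighter below, statically unstable.

-0.15 kg m⁻³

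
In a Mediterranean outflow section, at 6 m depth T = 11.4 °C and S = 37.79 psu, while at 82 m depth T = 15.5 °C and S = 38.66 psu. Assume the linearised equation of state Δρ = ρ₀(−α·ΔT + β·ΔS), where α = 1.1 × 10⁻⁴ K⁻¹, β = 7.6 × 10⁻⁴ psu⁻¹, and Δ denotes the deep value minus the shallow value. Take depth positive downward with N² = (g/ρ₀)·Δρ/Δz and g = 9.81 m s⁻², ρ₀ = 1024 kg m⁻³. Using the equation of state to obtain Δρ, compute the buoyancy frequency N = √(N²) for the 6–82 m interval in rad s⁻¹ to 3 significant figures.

ΔT = +4.1 K, ΔS = +0.87 psu (deep − shallow).
Δρ/ρ₀ = −αΔT + βΔS = -4.51 × 10⁻⁴ + 6.612 × 10⁻⁴ = 2.102 × 10⁻⁴, so Δρ ≈ 0.2152 kg m⁻³.
N² = (g/ρ₀)·Δρ/Δz = g·(Δρ/ρ₀)/Δz = 9.81 × 2.102 × 10⁻⁴ / 76 = 2.7132 × 10⁻⁵ s⁻².
N = √(2.7132 × 10⁻⁵) = 5.2088 × 10⁻³ rad s⁻¹ ≈ 5.21 × 10⁻³ rad s⁻¹.

5.21 × 10⁻³ rad s⁻¹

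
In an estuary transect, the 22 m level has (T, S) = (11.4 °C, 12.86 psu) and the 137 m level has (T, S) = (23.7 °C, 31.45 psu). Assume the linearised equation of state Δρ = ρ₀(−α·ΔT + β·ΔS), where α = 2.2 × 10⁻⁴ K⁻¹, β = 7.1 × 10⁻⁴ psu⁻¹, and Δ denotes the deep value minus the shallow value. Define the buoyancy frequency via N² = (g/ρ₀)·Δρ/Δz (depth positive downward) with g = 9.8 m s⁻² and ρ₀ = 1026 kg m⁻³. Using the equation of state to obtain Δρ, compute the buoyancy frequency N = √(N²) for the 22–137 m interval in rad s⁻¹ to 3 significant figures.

0.0299 rad s⁻¹

ΔT = +12.3 K, ΔS = +18.59 psu (deep − shallow).
Δρ/ρ₀ = −αΔT + βΔS = -2.706 × 10⁻³ + 0.0131989 = 0.0104929, so Δρ ≈ 10.77 kg m⁻³.
N² = (g/ρ₀)·Δρ/Δz = g·(Δρ/ρ₀)/Δz = 9.8 × 0.0104929 / 115 = 8.9418 × 10⁻⁴ s⁻².
N = √(8.9418 × 10⁻⁴) = 0.029903 rad s⁻¹ ≈ 0.0299 rad s⁻¹.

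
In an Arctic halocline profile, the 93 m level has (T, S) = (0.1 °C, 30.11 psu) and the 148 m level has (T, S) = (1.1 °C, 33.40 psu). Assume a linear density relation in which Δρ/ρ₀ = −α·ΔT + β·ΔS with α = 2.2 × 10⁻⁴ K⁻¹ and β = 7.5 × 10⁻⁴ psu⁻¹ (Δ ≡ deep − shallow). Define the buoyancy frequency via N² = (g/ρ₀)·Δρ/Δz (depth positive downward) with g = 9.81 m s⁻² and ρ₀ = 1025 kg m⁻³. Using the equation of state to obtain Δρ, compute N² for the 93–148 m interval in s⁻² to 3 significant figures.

4.01 × 10⁻⁴ s⁻²

ΔT = +1.0 K, ΔS = +3.29 psu (deep − shallow).
Δρ/ρ₀ = −αΔT + βΔS = -2.20 × 10⁻⁴ + 2.4675 × 10⁻³ = 2.2475 × 10⁻³, so Δρ ≈ 2.304 kg m⁻³.
N² = (g/ρ₀)·Δρ/Δz = g·(Δρ/ρ₀)/Δz = 9.81 × 2.2475 × 10⁻³ / 55 = 4.0087 × 10⁻⁴ s⁻² ≈ 4.01 × 10⁻⁴ s⁻².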